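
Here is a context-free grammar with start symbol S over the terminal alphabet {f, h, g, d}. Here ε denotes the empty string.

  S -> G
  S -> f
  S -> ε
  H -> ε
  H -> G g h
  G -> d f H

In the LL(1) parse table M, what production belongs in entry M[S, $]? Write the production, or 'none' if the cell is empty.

S -> ε

FIRST(G): from G->d f H we get {d}. So FIRST(G) = {d}.
FIRST(S): from S->G we get {d}; from S->f we get {f}; from S->ε we get {ε}. So FIRST(S) = {ε, d, f}.
FIRST(H): from H->ε we get {ε}; from H->G g h we get {d}. So FIRST(H) = {ε, d}.
FOLLOW(S) includes $ since S is the start symbol.
FOLLOW(S): S appears on no right-hand side. Thus FOLLOW(S) = {$}.
For S -> G: FIRST(G) = {d}, so it goes in M[S, t] for t ∈ {d}.
For S -> f: FIRST(f) = {f}, so it goes in M[S, t] for t ∈ {f}.
For S -> ε: FIRST(ε) = {ε}, so it goes in M[S, t] for t ∈ {}; since ε ∈ FIRST, also for every t ∈ FOLLOW(S) = {$}.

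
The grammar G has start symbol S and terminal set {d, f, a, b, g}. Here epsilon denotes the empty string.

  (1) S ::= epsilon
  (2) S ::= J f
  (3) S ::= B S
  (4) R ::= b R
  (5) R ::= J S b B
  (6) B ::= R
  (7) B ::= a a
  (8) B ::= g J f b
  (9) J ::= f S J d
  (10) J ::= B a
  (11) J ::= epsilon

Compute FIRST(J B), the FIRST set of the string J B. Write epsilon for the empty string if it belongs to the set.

{a, b, f, g}

FIRST(S) = {epsilon, a, b, f, g}  (via J f, B S)
FIRST(R) = {a, b, f, g}  (via J S b B)
FIRST(B) = {a, b, f, g}  (via R)
FIRST(J) = {epsilon, a, b, f, g}  (via B a)
FIRST(J B): take FIRST of each symbol in turn, carrying on past any symbol whose FIRST contains epsilon; result {a, b, f, g}.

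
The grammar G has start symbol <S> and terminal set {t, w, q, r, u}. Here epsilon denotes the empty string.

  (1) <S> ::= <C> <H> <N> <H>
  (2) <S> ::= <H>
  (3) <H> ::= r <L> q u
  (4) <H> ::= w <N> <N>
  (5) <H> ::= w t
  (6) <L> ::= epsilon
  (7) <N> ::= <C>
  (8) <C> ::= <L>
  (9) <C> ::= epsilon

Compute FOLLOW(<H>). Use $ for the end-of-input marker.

{$, r, w}

FIRST(<H>) = {r, w}
FIRST(<L>) = {epsilon}
FIRST(<C>) = {epsilon}  (via <L>)
FIRST(<S>) = {r, w}  (via <C> <H> <N> <H>, <H>)
FIRST(<N>) = {epsilon}  (via <C>)
FOLLOW(<S>) includes $ since <S> is the start symbol.
FOLLOW(<S>): <S> appears on no right-hand side. Thus FOLLOW(<S>) = {$}.
FOLLOW(<H>): in <S>::=<C> <H> <N> <H> (occurrence 1), <H> is followed by <N> <H> with FIRST {r, w}; in <S>::=<C> <H> <N> <H> (occurrence 2), the suffix after <H> is empty, so FOLLOW(<H>) ⊇ FOLLOW(<S>) = {$}; in <S>::=<H>, the suffix after <H> is empty, so FOLLOW(<H>) ⊇ FOLLOW(<S>) = {$}. Thus FOLLOW(<H>) = {$, r, w}.
FOLLOW(<N>): in <S>::=<C> <H> <N> <H>, <N> is followed by <H> with FIRST {r, w}; in <H>::=w <N> <N> (occurrence 1), <N> is followed by <N> with FIRST {epsilon}; in <H>::=w <N> <N> (occurrence 1), the suffix after <N> is nullable, so FOLLOW(<N>) ⊇ FOLLOW(<H>) = {$, r, w}; in <H>::=w <N> <N> (occurrence 2), the suffix after <N> is empty, so FOLLOW(<N>) ⊇ FOLLOW(<H>) = {$, r, w}. Thus FOLLOW(<N>) = {$, r, w}.
FOLLOW(<C>): in <S>::=<C> <H> <N> <H>, <C> is followed by <H> <N> <H> with FIRST {r, w}; in <N>::=<C>, the suffix after <C> is empty, so FOLLOW(<C>) ⊇ FOLLOW(<N>) = {$, r, w}. Thus FOLLOW(<C>) = {$, r, w}.
FOLLOW(<L>): in <H>::=r <L> q u, <L> is followed by q u with FIRST {q}; in <C>::=<L>, the suffix after <L> is empty, so FOLLOW(<L>) ⊇ FOLLOW(<C>) = {$, r, w}. Thus FOLLOW(<L>) = {$, q, r, w}.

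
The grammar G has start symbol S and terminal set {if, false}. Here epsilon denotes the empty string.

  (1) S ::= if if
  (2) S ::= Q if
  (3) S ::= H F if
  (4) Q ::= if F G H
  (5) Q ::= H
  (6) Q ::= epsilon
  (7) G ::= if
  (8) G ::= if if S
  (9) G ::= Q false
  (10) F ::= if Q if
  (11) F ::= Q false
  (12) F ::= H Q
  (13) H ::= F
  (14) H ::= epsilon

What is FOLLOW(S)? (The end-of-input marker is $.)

FIRST(S): from S::=if if we get {if}; from S::=Q if we get {false, if}; from S::=H F if we get {false, if}. So FIRST(S) = {false, if}.
FIRST(Q): from Q::=if F G H we get {if}; from Q::=H we get {epsilon, false, if}; from Q::=epsilon we get {epsilon}. So FIRST(Q) = {epsilon, false, if}.
FIRST(G): from G::=if we get {if}; from G::=if if S we get {if}; from G::=Q false we get {false, if}. So FIRST(G) = {false, if}.
FIRST(F): from F::=if Q if we get {if}; from F::=Q false we get {false, if}; from F::=H Q we get {epsilon, false, if}. So FIRST(F) = {epsilon, false, if}.
FIRST(H): from H::=F we get {epsilon, false, if}; from H::=epsilon we get {epsilon}. So FIRST(H) = {epsilon, false, if}.
FOLLOW(S) includes $ since S is the start symbol.
FOLLOW(S): in G::=if if S, the suffix after S is empty, so FOLLOW(S) ⊇ FOLLOW(G) = {false, if}. Thus FOLLOW(S) = {$, false, if}.
FOLLOW(Q): in S::=Q if, Q is followed by if with FIRST {if}; in G::=Q false, Q is followed by false with FIRST {false}; in F::=if Q if, Q is followed by if with FIRST {if}; in F::=Q false, Q is followed by false with FIRST {false}; in F::=H Q, the suffix after Q is empty, so FOLLOW(Q) ⊇ FOLLOW(F) = {false, if}. Thus FOLLOW(Q) = {false, if}.
FOLLOW(G): in Q::=if F G H, G is followed by H with FIRST {epsilon, false, if}; in Q::=if F G H, the suffix after G is nullable, so FOLLOW(G) ⊇ FOLLOW(Q) = {false, if}. Thus FOLLOW(G) = {false, if}.
FOLLOW(F): in S::=H F if, F is followed by if with FIRST {if}; in Q::=if F G H, F is followed by G H with FIRST {false, if}; in H::=F, the suffix after F is empty, so FOLLOW(F) ⊇ FOLLOW(H) = {false, if}. Thus FOLLOW(F) = {false, if}.
FOLLOW(H): in S::=H F if, H is followed by F if with FIRST {false, if}; in Q::=if F G H, the suffix after H is empty, so FOLLOW(H) ⊇ FOLLOW(Q) = {false, if}; in Q::=H, the suffix after H is empty, so FOLLOW(H) ⊇ FOLLOW(Q) = {false, if}; in F::=H Q, H is followed by Q with FIRST {epsilon, false, if}; in F::=H Q, the suffix after H is nullable, so FOLLOW(H) ⊇ FOLLOW(F) = {false, if}. Thus FOLLOW(H) = {false, if}.

{$, false, if}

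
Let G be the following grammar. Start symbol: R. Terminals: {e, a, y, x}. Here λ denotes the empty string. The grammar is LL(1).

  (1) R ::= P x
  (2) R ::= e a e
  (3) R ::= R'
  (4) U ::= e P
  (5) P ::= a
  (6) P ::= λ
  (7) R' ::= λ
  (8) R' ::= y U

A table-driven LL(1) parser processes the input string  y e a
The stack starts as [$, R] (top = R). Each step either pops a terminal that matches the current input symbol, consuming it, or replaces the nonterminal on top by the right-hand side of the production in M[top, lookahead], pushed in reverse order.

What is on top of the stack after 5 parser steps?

step 1: stack=$ R  input=y e a $  — expand R ::= R'
step 2: stack=$ R'  input=y e a $  — expand R' ::= y U
step 3: stack=$ U y  input=y e a $  — match y
step 4: stack=$ U  input=e a $  — expand U ::= e P
step 5: stack=$ P e  input=e a $  — match e
Stack after step 5: $ P (top = P).

P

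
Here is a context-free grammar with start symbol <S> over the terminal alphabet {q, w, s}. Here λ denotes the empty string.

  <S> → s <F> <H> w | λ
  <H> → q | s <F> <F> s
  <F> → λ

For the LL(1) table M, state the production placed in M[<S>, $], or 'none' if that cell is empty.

<S> → λ

FIRST(<S>) = {λ, s}
FIRST(<H>) = {q, s}
FIRST(<F>) = {λ}
FOLLOW(<S>) includes $ since <S> is the start symbol.
FOLLOW(<S>): <S> appears on no right-hand side. Thus FOLLOW(<S>) = {$}.
For <S> → s <F> <H> w: FIRST(s <F> <H> w) = {s}, so it goes in M[<S>, t] for t ∈ {s}.
For <S> → λ: FIRST(λ) = {λ}, so it goes in M[<S>, t] for t ∈ {}; since λ ∈ FIRST, also for every t ∈ FOLLOW(<S>) = {$}.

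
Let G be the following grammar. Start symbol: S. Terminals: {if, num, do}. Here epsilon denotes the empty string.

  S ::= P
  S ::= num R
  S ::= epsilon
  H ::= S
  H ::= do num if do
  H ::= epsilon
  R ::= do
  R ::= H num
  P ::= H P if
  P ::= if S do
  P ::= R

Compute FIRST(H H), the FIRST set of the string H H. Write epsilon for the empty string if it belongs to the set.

{epsilon, do, if, num}

FIRST(S) = {epsilon, do, if, num}  (via P)
FIRST(H) = {epsilon, do, if, num}  (via S)
FIRST(R) = {do, if, num}  (via H num)
FIRST(P) = {do, if, num}  (via H P if, R)
FIRST(H H): take FIRST of each symbol in turn, carrying on past any symbol whose FIRST contains epsilon; result {epsilon, do, if, num}.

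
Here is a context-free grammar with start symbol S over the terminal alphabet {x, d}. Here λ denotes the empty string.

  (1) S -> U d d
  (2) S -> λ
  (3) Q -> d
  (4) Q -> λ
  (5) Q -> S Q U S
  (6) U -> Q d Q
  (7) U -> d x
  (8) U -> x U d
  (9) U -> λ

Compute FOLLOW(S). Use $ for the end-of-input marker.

{$, d, x}

FIRST(S) = {λ, d, x}  (via U d d)
FIRST(Q) = {λ, d, x}  (via S Q U S)
FIRST(U) = {λ, d, x}  (via Q d Q)
FOLLOW(S) includes $ since S is the start symbol.
FOLLOW(S): in Q->S Q U S (occurrence 1), S is followed by Q U S with FIRST {λ, d, x}; in Q->S Q U S (occurrence 1), the suffix after S is nullable, so FOLLOW(S) ⊇ FOLLOW(Q) = {d, x}; in Q->S Q U S (occurrence 2), the suffix after S is empty, so FOLLOW(S) ⊇ FOLLOW(Q) = {d, x}. Thus FOLLOW(S) = {$, d, x}.
FOLLOW(Q): in Q->S Q U S, Q is followed by U S with FIRST {λ, d, x}; in Q->S Q U S, the suffix after Q is nullable (adds nothing new); in U->Q d Q (occurrence 1), Q is followed by d Q with FIRST {d}; in U->Q d Q (occurrence 2), the suffix after Q is empty, so FOLLOW(Q) ⊇ FOLLOW(U) = {d, x}. Thus FOLLOW(Q) = {d, x}.
FOLLOW(U): in S->U d d, U is followed by d d with FIRST {d}; in Q->S Q U S, U is followed by S with FIRST {λ, d, x}; in Q->S Q U S, the suffix after U is nullable, so FOLLOW(U) ⊇ FOLLOW(Q) = {d, x}; in U->x U d, U is followed by d with FIRST {d}. Thus FOLLOW(U) = {d, x}.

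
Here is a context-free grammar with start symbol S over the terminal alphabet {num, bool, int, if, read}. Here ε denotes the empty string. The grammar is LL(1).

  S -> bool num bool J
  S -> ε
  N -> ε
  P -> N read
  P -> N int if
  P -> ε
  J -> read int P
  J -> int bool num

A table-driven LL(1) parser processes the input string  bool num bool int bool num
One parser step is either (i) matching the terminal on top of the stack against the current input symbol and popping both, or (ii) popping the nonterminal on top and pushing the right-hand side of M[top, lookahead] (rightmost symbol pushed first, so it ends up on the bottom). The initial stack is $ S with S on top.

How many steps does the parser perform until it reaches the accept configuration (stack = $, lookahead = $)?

     Stack              Input                         Action
  1  $ S                bool num bool int bool num $  expand S -> bool num bool J
  2  $ J bool num bool  bool num bool int bool num $  match bool
  3  $ J bool num       num bool int bool num $       match num
  4  $ J bool           bool int bool num $           match bool
  5  $ J                int bool num $                expand J -> int bool num
  6  $ num bool int     int bool num $                match int
  7  $ num bool         bool num $                    match bool
  8  $ num              num $                         match num
Accept reached after 8 steps.

8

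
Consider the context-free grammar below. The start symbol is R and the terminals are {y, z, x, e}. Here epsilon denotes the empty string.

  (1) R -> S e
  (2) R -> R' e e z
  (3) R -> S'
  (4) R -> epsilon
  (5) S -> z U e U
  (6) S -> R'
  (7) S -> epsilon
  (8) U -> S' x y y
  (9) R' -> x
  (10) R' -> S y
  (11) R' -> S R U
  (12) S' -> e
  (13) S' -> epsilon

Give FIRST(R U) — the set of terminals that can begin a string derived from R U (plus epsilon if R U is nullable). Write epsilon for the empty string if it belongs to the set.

{e, x, y, z}

FIRST(S'): from S'->e we get {e}; from S'->epsilon we get {epsilon}. So FIRST(S') = {epsilon, e}.
FIRST(U): from U->S' x y y we get {e, x}. So FIRST(U) = {e, x}.
FIRST(R): from R->S e we get {e, x, y, z}; from R->R' e e z we get {e, x, y, z}; from R->S' we get {epsilon, e}; from R->epsilon we get {epsilon}. So FIRST(R) = {epsilon, e, x, y, z}.
FIRST(S): from S->z U e U we get {z}; from S->R' we get {e, x, y, z}; from S->epsilon we get {epsilon}. So FIRST(S) = {epsilon, e, x, y, z}.
FIRST(R'): from R'->x we get {x}; from R'->S y we get {e, x, y, z}; from R'->S R U we get {e, x, y, z}. So FIRST(R') = {e, x, y, z}.
FIRST(R U): take FIRST of each symbol in turn, carrying on past any symbol whose FIRST contains epsilon; result {e, x, y, z}.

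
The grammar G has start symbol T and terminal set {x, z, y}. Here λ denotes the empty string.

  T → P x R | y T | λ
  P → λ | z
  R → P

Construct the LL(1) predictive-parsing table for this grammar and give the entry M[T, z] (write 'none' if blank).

FIRST(P) = {λ, z}
FIRST(T) = {λ, x, y, z}  (via P x R)
FIRST(R) = {λ, z}  (via P)
FOLLOW(T) includes $ since T is the start symbol.
FOLLOW(T): in T→y T, the suffix after T is empty (adds nothing new). Thus FOLLOW(T) = {$}.
For T → P x R: FIRST(P x R) = {x, z}, so it goes in M[T, t] for t ∈ {x, z}.
For T → y T: FIRST(y T) = {y}, so it goes in M[T, t] for t ∈ {y}.
For T → λ: FIRST(λ) = {λ}, so it goes in M[T, t] for t ∈ {}; since λ ∈ FIRST, also for every t ∈ FOLLOW(T) = {$}.

T → P x R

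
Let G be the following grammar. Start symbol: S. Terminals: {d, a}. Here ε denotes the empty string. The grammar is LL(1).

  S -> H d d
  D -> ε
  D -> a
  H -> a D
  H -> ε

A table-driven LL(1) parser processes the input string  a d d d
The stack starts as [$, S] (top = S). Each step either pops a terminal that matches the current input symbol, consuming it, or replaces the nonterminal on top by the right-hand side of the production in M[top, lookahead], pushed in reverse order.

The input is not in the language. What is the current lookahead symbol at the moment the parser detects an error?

d

     Stack      Input      Action
  1  $ S        a d d d $  expand S -> H d d
  2  $ d d H    a d d d $  expand H -> a D
  3  $ d d D a  a d d d $  match a
  4  $ d d D    d d d $    expand D -> ε
  5  $ d d      d d d $    match d
  6  $ d        d d $      match d
  7  $          d $        error: stack empty but input remains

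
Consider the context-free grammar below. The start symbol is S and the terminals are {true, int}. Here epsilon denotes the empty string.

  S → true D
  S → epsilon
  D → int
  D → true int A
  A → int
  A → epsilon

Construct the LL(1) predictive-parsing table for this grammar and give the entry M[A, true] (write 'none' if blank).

none

FIRST(S) = {epsilon, true}
FIRST(D) = {int, true}
FIRST(A) = {epsilon, int}
FOLLOW(S) includes $ since S is the start symbol.
FOLLOW(D): in S→true D, the suffix after D is empty, so FOLLOW(D) ⊇ FOLLOW(S) = {$}. Thus FOLLOW(D) = {$}.
FOLLOW(A): in D→true int A, the suffix after A is empty, so FOLLOW(A) ⊇ FOLLOW(D) = {$}. Thus FOLLOW(A) = {$}.
For A → int: FIRST(int) = {int}, so it goes in M[A, t] for t ∈ {int}.
For A → epsilon: FIRST(epsilon) = {epsilon}, so it goes in M[A, t] for t ∈ {}; since epsilon ∈ FIRST, also for every t ∈ FOLLOW(A) = {$}.
None of these place a production in M[A, true].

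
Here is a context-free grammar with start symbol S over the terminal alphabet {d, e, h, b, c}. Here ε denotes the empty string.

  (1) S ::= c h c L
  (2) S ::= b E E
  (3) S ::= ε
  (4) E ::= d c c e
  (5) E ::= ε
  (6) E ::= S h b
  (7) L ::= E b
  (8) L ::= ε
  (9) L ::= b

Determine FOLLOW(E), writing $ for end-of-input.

{$, b, c, d, h}

FIRST(S): from S::=c h c L we get {c}; from S::=b E E we get {b}; from S::=ε we get {ε}. So FIRST(S) = {ε, b, c}.
FIRST(E): from E::=d c c e we get {d}; from E::=ε we get {ε}; from E::=S h b we get {b, c, h}. So FIRST(E) = {ε, b, c, d, h}.
FIRST(L): from L::=E b we get {b, c, d, h}; from L::=ε we get {ε}; from L::=b we get {b}. So FIRST(L) = {ε, b, c, d, h}.
FOLLOW(S) includes $ since S is the start symbol.
FOLLOW(S): in E::=S h b, S is followed by h b with FIRST {h}. Thus FOLLOW(S) = {$, h}.
FOLLOW(E): in S::=b E E (occurrence 1), E is followed by E with FIRST {ε, b, c, d, h}; in S::=b E E (occurrence 1), the suffix after E is nullable, so FOLLOW(E) ⊇ FOLLOW(S) = {$, h}; in S::=b E E (occurrence 2), the suffix after E is empty, so FOLLOW(E) ⊇ FOLLOW(S) = {$, h}; in L::=E b, E is followed by b with FIRST {b}. Thus FOLLOW(E) = {$, b, c, d, h}.
FOLLOW(L): in S::=c h c L, the suffix after L is empty, so FOLLOW(L) ⊇ FOLLOW(S) = {$, h}. Thus FOLLOW(L) = {$, h}.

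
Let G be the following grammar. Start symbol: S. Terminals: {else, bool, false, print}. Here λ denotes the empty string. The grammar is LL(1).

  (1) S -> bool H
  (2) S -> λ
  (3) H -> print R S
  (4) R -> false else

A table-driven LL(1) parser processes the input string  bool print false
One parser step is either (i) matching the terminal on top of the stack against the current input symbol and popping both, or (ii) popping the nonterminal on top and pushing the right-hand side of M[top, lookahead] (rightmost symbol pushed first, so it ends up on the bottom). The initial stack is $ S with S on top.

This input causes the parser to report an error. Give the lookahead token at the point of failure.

     Stack           Input               Action
  1  $ S             bool print false $  expand S -> bool H
  2  $ H bool        bool print false $  match bool
  3  $ H             print false $       expand H -> print R S
  4  $ S R print     print false $       match print
  5  $ S R           false $             expand R -> false else
  6  $ S else false  false $             match false
  7  $ S else        $                   error: top is terminal else but lookahead is $

$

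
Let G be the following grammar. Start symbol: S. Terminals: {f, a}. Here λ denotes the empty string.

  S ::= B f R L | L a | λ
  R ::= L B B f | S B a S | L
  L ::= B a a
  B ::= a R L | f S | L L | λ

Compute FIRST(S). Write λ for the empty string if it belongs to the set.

{λ, a, f}

FIRST(S): from S::=B f R L we get {a, f}; from S::=L a we get {a, f}; from S::=λ we get {λ}. So FIRST(S) = {λ, a, f}.
FIRST(R): from R::=L B B f we get {a, f}; from R::=S B a S we get {a, f}; from R::=L we get {a, f}. So FIRST(R) = {a, f}.
FIRST(L): from L::=B a a we get {a, f}. So FIRST(L) = {a, f}.
FIRST(B): from B::=a R L we get {a}; from B::=f S we get {f}; from B::=L L we get {a, f}; from B::=λ we get {λ}. So FIRST(B) = {λ, a, f}.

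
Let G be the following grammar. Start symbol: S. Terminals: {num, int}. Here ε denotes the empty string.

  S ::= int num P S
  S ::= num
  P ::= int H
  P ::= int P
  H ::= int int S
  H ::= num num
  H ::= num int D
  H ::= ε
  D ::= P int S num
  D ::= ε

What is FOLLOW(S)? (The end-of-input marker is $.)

{$, int, num}

FIRST(S): from S::=int num P S we get {int}; from S::=num we get {num}. So FIRST(S) = {int, num}.
FIRST(P): from P::=int H we get {int}; from P::=int P we get {int}. So FIRST(P) = {int}.
FIRST(H): from H::=int int S we get {int}; from H::=num num we get {num}; from H::=num int D we get {num}; from H::=ε we get {ε}. So FIRST(H) = {ε, int, num}.
FIRST(D): from D::=P int S num we get {int}; from D::=ε we get {ε}. So FIRST(D) = {ε, int}.
FOLLOW(S) includes $ since S is the start symbol.
FOLLOW(P): in S::=int num P S, P is followed by S with FIRST {int, num}; in P::=int P, the suffix after P is empty (adds nothing new); in D::=P int S num, P is followed by int S num with FIRST {int}. Thus FOLLOW(P) = {int, num}.
FOLLOW(H): in P::=int H, the suffix after H is empty, so FOLLOW(H) ⊇ FOLLOW(P) = {int, num}. Thus FOLLOW(H) = {int, num}.
FOLLOW(S): in S::=int num P S, the suffix after S is empty (adds nothing new); in H::=int int S, the suffix after S is empty, so FOLLOW(S) ⊇ FOLLOW(H) = {int, num}; in D::=P int S num, S is followed by num with FIRST {num}. Thus FOLLOW(S) = {$, int, num}.
FOLLOW(D): in H::=num int D, the suffix after D is empty, so FOLLOW(D) ⊇ FOLLOW(H) = {int, num}. Thus FOLLOW(D) = {int, num}.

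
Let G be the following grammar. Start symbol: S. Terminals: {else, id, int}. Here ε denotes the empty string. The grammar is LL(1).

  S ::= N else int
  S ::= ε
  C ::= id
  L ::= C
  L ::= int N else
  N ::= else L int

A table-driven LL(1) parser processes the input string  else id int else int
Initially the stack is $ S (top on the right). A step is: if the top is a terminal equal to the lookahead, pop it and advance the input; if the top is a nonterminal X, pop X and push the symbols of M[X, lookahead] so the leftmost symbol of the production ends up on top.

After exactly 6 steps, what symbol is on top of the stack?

int

step 1: stack=$ S  input=else id int else int $  — expand S ::= N else int
step 2: stack=$ int else N  input=else id int else int $  — expand N ::= else L int
step 3: stack=$ int else int L else  input=else id int else int $  — match else
step 4: stack=$ int else int L  input=id int else int $  — expand L ::= C
step 5: stack=$ int else int C  input=id int else int $  — expand C ::= id
step 6: stack=$ int else int id  input=id int else int $  — match id
Stack after step 6: $ int else int (top = int).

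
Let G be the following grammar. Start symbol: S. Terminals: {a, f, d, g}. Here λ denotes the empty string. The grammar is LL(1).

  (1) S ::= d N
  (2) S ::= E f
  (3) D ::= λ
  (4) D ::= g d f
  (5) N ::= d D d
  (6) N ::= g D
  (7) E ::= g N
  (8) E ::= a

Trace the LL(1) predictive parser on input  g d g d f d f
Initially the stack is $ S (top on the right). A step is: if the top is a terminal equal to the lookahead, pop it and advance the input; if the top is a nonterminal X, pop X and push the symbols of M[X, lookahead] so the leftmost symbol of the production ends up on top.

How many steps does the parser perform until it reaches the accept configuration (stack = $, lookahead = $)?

11

      Stack        Input            Action
   1  $ S          g d g d f d f $  expand S ::= E f
   2  $ f E        g d g d f d f $  expand E ::= g N
   3  $ f N g      g d g d f d f $  match g
   4  $ f N        d g d f d f $    expand N ::= d D d
   5  $ f d D d    d g d f d f $    match d
   6  $ f d D      g d f d f $      expand D ::= g d f
   7  $ f d f d g  g d f d f $      match g
   8  $ f d f d    d f d f $        match d
   9  $ f d f      f d f $          match f
  10  $ f d        d f $            match d
  11  $ f          f $              match f
Accept reached after 11 steps.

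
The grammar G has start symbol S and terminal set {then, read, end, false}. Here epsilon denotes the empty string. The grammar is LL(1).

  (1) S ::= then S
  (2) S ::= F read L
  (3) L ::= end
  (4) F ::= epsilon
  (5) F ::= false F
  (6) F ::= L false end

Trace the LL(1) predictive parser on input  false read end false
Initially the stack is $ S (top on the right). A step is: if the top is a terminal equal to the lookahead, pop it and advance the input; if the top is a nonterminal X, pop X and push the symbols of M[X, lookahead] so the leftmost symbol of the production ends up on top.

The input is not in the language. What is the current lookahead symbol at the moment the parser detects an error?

step 1: stack=$ S  input=false read end false $  — expand S ::= F read L
step 2: stack=$ L read F  input=false read end false $  — expand F ::= false F
step 3: stack=$ L read F false  input=false read end false $  — match false
step 4: stack=$ L read F  input=read end false $  — expand F ::= epsilon
step 5: stack=$ L read  input=read end false $  — match read
step 6: stack=$ L  input=end false $  — expand L ::= end
step 7: stack=$ end  input=end false $  — match end
step 8: stack=$  input=false $  — error: stack empty but input remains

false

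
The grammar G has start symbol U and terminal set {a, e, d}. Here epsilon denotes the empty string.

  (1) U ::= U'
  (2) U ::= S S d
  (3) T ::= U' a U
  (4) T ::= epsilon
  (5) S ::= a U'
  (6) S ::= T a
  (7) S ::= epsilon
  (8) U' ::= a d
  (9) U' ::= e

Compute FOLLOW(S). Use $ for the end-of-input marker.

FIRST(U') = {a, e}
FIRST(T) = {epsilon, a, e}  (via U' a U)
FIRST(S) = {epsilon, a, e}  (via T a)
FIRST(U) = {a, d, e}  (via U', S S d)
FOLLOW(U) includes $ since U is the start symbol.
FOLLOW(T): in S::=T a, T is followed by a with FIRST {a}. Thus FOLLOW(T) = {a}.
FOLLOW(U): in T::=U' a U, the suffix after U is empty, so FOLLOW(U) ⊇ FOLLOW(T) = {a}. Thus FOLLOW(U) = {$, a}.
FOLLOW(S): in U::=S S d (occurrence 1), S is followed by S d with FIRST {a, d, e}; in U::=S S d (occurrence 2), S is followed by d with FIRST {d}. Thus FOLLOW(S) = {a, d, e}.
FOLLOW(U'): in U::=U', the suffix after U' is empty, so FOLLOW(U') ⊇ FOLLOW(U) = {$, a}; in T::=U' a U, U' is followed by a U with FIRST {a}; in S::=a U', the suffix after U' is empty, so FOLLOW(U') ⊇ FOLLOW(S) = {a, d, e}. Thus FOLLOW(U') = {$, a, d, e}.

{a, d, e}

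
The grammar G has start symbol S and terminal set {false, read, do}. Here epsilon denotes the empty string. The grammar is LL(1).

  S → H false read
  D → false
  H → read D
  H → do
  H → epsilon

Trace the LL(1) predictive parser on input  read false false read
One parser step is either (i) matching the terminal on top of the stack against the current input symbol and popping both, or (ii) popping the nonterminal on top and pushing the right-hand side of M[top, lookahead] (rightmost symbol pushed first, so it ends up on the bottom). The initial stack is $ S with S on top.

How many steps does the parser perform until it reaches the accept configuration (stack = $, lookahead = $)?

step 1: stack=$ S  input=read false false read $  — expand S → H false read
step 2: stack=$ read false H  input=read false false read $  — expand H → read D
step 3: stack=$ read false D read  input=read false false read $  — match read
step 4: stack=$ read false D  input=false false read $  — expand D → false
step 5: stack=$ read false false  input=false false read $  — match false
step 6: stack=$ read false  input=false read $  — match false
step 7: stack=$ read  input=read $  — match read
Accept reached after 7 steps.

7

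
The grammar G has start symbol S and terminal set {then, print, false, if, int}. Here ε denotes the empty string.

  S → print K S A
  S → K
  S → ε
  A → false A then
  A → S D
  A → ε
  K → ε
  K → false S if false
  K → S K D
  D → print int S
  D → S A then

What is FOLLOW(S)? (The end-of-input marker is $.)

FIRST(S) = {ε, false, print, then}  (via K)
FIRST(A) = {ε, false, print, then}  (via S D)
FIRST(D) = {false, print, then}  (via S A then)
FIRST(K) = {ε, false, print, then}  (via S K D)
FOLLOW(S) includes $ since S is the start symbol.
FOLLOW(S): in S→print K S A, S is followed by A with FIRST {ε, false, print, then}; in S→print K S A, the suffix after S is nullable (adds nothing new); in A→S D, S is followed by D with FIRST {false, print, then}; in K→false S if false, S is followed by if false with FIRST {if}; in K→S K D, S is followed by K D with FIRST {false, print, then}; in D→print int S, the suffix after S is empty, so FOLLOW(S) ⊇ FOLLOW(D) = {$, false, if, print, then}; in D→S A then, S is followed by A then with FIRST {false, print, then}. Thus FOLLOW(S) = {$, false, if, print, then}.
FOLLOW(A): in S→print K S A, the suffix after A is empty, so FOLLOW(A) ⊇ FOLLOW(S) = {$, false, if, print, then}; in A→false A then, A is followed by then with FIRST {then}; in D→S A then, A is followed by then with FIRST {then}. Thus FOLLOW(A) = {$, false, if, print, then}.
FOLLOW(K): in S→print K S A, K is followed by S A with FIRST {ε, false, print, then}; in S→print K S A, the suffix after K is nullable, so FOLLOW(K) ⊇ FOLLOW(S) = {$, false, if, print, then}; in S→K, the suffix after K is empty, so FOLLOW(K) ⊇ FOLLOW(S) = {$, false, if, print, then}; in K→S K D, K is followed by D with FIRST {false, print, then}. Thus FOLLOW(K) = {$, false, if, print, then}.
FOLLOW(D): in A→S D, the suffix after D is empty, so FOLLOW(D) ⊇ FOLLOW(A) = {$, false, if, print, then}; in K→S K D, the suffix after D is empty, so FOLLOW(D) ⊇ FOLLOW(K) = {$, false, if, print, then}. Thus FOLLOW(D) = {$, false, if, print, then}.

{$, false, if, print, then}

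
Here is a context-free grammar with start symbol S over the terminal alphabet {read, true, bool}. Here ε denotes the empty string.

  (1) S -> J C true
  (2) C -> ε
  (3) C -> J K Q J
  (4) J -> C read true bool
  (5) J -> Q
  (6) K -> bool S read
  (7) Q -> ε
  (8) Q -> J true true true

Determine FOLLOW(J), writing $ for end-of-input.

{bool, read, true}

FIRST(K): from K->bool S read we get {bool}. So FIRST(K) = {bool}.
FIRST(S): from S->J C true we get {bool, read, true}. So FIRST(S) = {bool, read, true}.
FIRST(C): from C->ε we get {ε}; from C->J K Q J we get {bool, read, true}. So FIRST(C) = {ε, bool, read, true}.
FIRST(J): from J->C read true bool we get {bool, read, true}; from J->Q we get {ε, bool, read, true}. So FIRST(J) = {ε, bool, read, true}.
FIRST(Q): from Q->ε we get {ε}; from Q->J true true true we get {bool, read, true}. So FIRST(Q) = {ε, bool, read, true}.
FOLLOW(S) includes $ since S is the start symbol.
FOLLOW(S): in K->bool S read, S is followed by read with FIRST {read}. Thus FOLLOW(S) = {$, read}.
FOLLOW(C): in S->J C true, C is followed by true with FIRST {true}; in J->C read true bool, C is followed by read true bool with FIRST {read}. Thus FOLLOW(C) = {read, true}.
FOLLOW(J): in S->J C true, J is followed by C true with FIRST {bool, read, true}; in C->J K Q J (occurrence 1), J is followed by K Q J with FIRST {bool}; in C->J K Q J (occurrence 2), the suffix after J is empty, so FOLLOW(J) ⊇ FOLLOW(C) = {read, true}; in Q->J true true true, J is followed by true true true with FIRST {true}. Thus FOLLOW(J) = {bool, read, true}.
FOLLOW(K): in C->J K Q J, K is followed by Q J with FIRST {ε, bool, read, true}; in C->J K Q J, the suffix after K is nullable, so FOLLOW(K) ⊇ FOLLOW(C) = {read, true}. Thus FOLLOW(K) = {bool, read, true}.
FOLLOW(Q): in C->J K Q J, Q is followed by J with FIRST {ε, bool, read, true}; in C->J K Q J, the suffix after Q is nullable, so FOLLOW(Q) ⊇ FOLLOW(C) = {read, true}; in J->Q, the suffix after Q is empty, so FOLLOW(Q) ⊇ FOLLOW(J) = {bool, read, true}. Thus FOLLOW(Q) = {bool, read, true}.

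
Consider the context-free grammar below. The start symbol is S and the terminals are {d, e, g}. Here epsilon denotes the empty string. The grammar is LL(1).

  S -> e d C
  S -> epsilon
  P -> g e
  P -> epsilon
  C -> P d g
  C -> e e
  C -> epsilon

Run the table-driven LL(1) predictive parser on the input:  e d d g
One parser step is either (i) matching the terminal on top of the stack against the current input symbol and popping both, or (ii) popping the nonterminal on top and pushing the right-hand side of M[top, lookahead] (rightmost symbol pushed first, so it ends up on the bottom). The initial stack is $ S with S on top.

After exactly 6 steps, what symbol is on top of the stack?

g

step 1: stack=$ S  input=e d d g $  — expand S -> e d C
step 2: stack=$ C d e  input=e d d g $  — match e
step 3: stack=$ C d  input=d d g $  — match d
step 4: stack=$ C  input=d g $  — expand C -> P d g
step 5: stack=$ g d P  input=d g $  — expand P -> epsilon
step 6: stack=$ g d  input=d g $  — match d
Stack after step 6: $ g (top = g).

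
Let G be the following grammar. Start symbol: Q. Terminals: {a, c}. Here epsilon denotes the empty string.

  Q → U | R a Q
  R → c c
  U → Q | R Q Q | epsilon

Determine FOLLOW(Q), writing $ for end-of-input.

{$, c}

FIRST(R) = {c}
FIRST(Q) = {epsilon, c}  (via U, R a Q)
FIRST(U) = {epsilon, c}  (via Q, R Q Q)
FOLLOW(Q) includes $ since Q is the start symbol.
FOLLOW(Q): in Q→R a Q, the suffix after Q is empty (adds nothing new); in U→Q, the suffix after Q is empty, so FOLLOW(Q) ⊇ FOLLOW(U) = {$, c}; in U→R Q Q (occurrence 1), Q is followed by Q with FIRST {epsilon, c}; in U→R Q Q (occurrence 1), the suffix after Q is nullable, so FOLLOW(Q) ⊇ FOLLOW(U) = {$, c}; in U→R Q Q (occurrence 2), the suffix after Q is empty, so FOLLOW(Q) ⊇ FOLLOW(U) = {$, c}. Thus FOLLOW(Q) = {$, c}.
FOLLOW(U): in Q→U, the suffix after U is empty, so FOLLOW(U) ⊇ FOLLOW(Q) = {$, c}. Thus FOLLOW(U) = {$, c}.
FOLLOW(R): in Q→R a Q, R is followed by a Q with FIRST {a}; in U→R Q Q, R is followed by Q Q with FIRST {epsilon, c}; in U→R Q Q, the suffix after R is nullable, so FOLLOW(R) ⊇ FOLLOW(U) = {$, c}. Thus FOLLOW(R) = {$, a, c}.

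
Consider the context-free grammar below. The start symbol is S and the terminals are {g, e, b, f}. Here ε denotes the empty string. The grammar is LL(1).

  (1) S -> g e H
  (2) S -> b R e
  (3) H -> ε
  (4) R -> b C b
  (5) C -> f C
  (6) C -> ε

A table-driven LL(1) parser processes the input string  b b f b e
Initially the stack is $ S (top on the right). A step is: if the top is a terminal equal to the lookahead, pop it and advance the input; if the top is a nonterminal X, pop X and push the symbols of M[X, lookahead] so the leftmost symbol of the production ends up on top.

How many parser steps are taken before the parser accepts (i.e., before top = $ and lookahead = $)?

9

step 1: stack=$ S  input=b b f b e $  — expand S -> b R e
step 2: stack=$ e R b  input=b b f b e $  — match b
step 3: stack=$ e R  input=b f b e $  — expand R -> b C b
step 4: stack=$ e b C b  input=b f b e $  — match b
step 5: stack=$ e b C  input=f b e $  — expand C -> f C
step 6: stack=$ e b C f  input=f b e $  — match f
step 7: stack=$ e b C  input=b e $  — expand C -> ε
step 8: stack=$ e b  input=b e $  — match b
step 9: stack=$ e  input=e $  — match e
Accept reached after 9 steps.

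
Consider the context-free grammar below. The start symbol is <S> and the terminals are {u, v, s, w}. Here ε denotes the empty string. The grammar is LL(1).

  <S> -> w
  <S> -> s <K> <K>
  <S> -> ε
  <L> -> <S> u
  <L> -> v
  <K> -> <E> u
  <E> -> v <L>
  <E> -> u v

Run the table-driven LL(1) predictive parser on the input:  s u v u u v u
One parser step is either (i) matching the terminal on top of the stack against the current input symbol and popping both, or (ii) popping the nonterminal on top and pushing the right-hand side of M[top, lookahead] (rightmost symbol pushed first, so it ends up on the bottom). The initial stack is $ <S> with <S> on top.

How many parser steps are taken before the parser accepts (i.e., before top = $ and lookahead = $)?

      Stack        Input            Action
   1  $ <S>        s u v u u v u $  expand <S> -> s <K> <K>
   2  $ <K> <K> s  s u v u u v u $  match s
   3  $ <K> <K>    u v u u v u $    expand <K> -> <E> u
   4  $ <K> u <E>  u v u u v u $    expand <E> -> u v
   5  $ <K> u v u  u v u u v u $    match u
   6  $ <K> u v    v u u v u $      match v
   7  $ <K> u      u u v u $        match u
   8  $ <K>        u v u $          expand <K> -> <E> u
   9  $ u <E>      u v u $          expand <E> -> u v
  10  $ u v u      u v u $          match u
  11  $ u v        v u $            match v
  12  $ u          u $              match u
Accept reached after 12 steps.

12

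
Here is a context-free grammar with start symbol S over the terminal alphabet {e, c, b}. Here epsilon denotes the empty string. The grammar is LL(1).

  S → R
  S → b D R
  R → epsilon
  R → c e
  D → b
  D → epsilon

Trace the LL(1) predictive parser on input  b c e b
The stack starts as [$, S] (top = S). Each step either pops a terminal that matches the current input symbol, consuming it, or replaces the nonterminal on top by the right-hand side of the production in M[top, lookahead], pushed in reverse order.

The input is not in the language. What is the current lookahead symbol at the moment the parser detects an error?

b

step 1: stack=$ S  input=b c e b $  — expand S → b D R
step 2: stack=$ R D b  input=b c e b $  — match b
step 3: stack=$ R D  input=c e b $  — expand D → epsilon
step 4: stack=$ R  input=c e b $  — expand R → c e
step 5: stack=$ e c  input=c e b $  — match c
step 6: stack=$ e  input=e b $  — match e
step 7: stack=$  input=b $  — error: stack empty but input remains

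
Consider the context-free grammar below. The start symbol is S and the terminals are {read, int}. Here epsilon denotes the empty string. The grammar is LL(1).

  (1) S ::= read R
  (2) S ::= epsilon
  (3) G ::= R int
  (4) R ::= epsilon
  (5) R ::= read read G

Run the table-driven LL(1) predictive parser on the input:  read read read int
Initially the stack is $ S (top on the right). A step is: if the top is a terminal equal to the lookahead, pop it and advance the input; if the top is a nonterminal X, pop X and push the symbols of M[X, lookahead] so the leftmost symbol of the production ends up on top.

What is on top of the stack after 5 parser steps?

G

step 1: stack=$ S  input=read read read int $  — expand S ::= read R
step 2: stack=$ R read  input=read read read int $  — match read
step 3: stack=$ R  input=read read int $  — expand R ::= read read G
step 4: stack=$ G read read  input=read read int $  — match read
step 5: stack=$ G read  input=read int $  — match read
Stack after step 5: $ G (top = G).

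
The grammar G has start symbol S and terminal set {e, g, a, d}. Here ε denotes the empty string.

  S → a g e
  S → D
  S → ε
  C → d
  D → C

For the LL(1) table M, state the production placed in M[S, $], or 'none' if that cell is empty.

S → ε

FIRST(C): from C→d we get {d}. So FIRST(C) = {d}.
FIRST(D): from D→C we get {d}. So FIRST(D) = {d}.
FIRST(S): from S→a g e we get {a}; from S→D we get {d}; from S→ε we get {ε}. So FIRST(S) = {ε, a, d}.
FOLLOW(S) includes $ since S is the start symbol.
FOLLOW(S): S appears on no right-hand side. Thus FOLLOW(S) = {$}.
For S → a g e: FIRST(a g e) = {a}, so it goes in M[S, t] for t ∈ {a}.
For S → D: FIRST(D) = {d}, so it goes in M[S, t] for t ∈ {d}.
For S → ε: FIRST(ε) = {ε}, so it goes in M[S, t] for t ∈ {}; since ε ∈ FIRST, also for every t ∈ FOLLOW(S) = {$}.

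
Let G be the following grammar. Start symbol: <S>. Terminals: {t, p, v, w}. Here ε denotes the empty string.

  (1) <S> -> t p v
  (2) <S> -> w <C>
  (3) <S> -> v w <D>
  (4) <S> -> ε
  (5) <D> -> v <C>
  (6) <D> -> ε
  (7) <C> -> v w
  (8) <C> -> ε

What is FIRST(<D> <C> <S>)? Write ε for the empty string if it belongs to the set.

FIRST(<S>) = {ε, t, v, w}
FIRST(<D>) = {ε, v}
FIRST(<C>) = {ε, v}
FIRST(<D> <C> <S>): take FIRST of each symbol in turn, carrying on past any symbol whose FIRST contains ε; result {ε, t, v, w}.

{ε, t, v, w}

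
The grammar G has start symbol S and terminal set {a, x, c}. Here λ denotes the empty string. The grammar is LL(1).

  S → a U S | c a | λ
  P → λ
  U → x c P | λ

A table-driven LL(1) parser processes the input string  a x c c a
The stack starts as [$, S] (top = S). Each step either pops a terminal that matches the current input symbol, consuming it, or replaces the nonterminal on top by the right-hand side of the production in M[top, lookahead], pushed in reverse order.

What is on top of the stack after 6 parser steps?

step 1: stack=$ S  input=a x c c a $  — expand S → a U S
step 2: stack=$ S U a  input=a x c c a $  — match a
step 3: stack=$ S U  input=x c c a $  — expand U → x c P
step 4: stack=$ S P c x  input=x c c a $  — match x
step 5: stack=$ S P c  input=c c a $  — match c
step 6: stack=$ S P  input=c a $  — expand P → λ
Stack after step 6: $ S (top = S).

S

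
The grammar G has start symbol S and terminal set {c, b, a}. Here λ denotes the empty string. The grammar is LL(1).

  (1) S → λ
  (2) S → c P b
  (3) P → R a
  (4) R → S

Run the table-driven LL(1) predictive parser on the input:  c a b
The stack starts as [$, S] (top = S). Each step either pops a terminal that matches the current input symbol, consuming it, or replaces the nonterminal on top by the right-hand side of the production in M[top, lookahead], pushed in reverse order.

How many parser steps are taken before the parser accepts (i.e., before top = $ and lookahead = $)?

7

     Stack    Input    Action
  1  $ S      c a b $  expand S → c P b
  2  $ b P c  c a b $  match c
  3  $ b P    a b $    expand P → R a
  4  $ b a R  a b $    expand R → S
  5  $ b a S  a b $    expand S → λ
  6  $ b a    a b $    match a
  7  $ b      b $      match b
Accept reached after 7 steps.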